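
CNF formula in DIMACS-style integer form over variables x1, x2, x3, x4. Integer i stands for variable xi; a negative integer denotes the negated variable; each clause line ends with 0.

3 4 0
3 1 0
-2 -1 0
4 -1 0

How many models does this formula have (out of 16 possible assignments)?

Satisfying assignments:
  x1=0 x2=0 x3=1 x4=0
  x1=0 x2=0 x3=1 x4=1
  x1=0 x2=1 x3=1 x4=0
  x1=0 x2=1 x3=1 x4=1
  x1=1 x2=0 x3=0 x4=1
  x1=1 x2=0 x3=1 x4=1
Count: 6.

6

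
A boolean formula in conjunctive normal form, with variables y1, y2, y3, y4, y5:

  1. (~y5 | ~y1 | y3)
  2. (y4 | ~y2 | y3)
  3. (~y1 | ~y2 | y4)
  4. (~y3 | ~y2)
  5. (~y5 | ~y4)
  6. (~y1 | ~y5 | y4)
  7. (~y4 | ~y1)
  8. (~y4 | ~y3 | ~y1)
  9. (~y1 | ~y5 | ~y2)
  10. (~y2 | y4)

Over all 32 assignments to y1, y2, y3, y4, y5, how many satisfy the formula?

9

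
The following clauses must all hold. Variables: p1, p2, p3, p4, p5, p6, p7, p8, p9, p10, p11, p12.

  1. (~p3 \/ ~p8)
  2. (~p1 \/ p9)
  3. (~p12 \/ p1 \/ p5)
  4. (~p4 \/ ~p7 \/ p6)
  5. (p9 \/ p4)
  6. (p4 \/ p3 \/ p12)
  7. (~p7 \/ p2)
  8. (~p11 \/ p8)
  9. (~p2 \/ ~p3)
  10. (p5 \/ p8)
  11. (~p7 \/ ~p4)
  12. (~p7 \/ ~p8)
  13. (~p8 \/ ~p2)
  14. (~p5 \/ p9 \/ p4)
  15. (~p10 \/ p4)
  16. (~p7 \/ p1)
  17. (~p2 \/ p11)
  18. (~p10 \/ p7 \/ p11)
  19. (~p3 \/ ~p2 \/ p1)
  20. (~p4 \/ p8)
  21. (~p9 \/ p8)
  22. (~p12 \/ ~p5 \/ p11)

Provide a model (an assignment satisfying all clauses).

Pure literal: p10 appears only negated; assign p10 = False.
Try p1 = False.
  then p7 is forced to False.
The remaining clauses are satisfied by p2 = False, p3 = False, p4 = True, p5 = False, p6 = False, p8 = True, p9 = False, p11 = False, p12 = False.

p1=F  p2=F  p3=F  p4=T  p5=F  p6=F  p7=F  p8=T  p9=F  p10=F  p11=F  p12=F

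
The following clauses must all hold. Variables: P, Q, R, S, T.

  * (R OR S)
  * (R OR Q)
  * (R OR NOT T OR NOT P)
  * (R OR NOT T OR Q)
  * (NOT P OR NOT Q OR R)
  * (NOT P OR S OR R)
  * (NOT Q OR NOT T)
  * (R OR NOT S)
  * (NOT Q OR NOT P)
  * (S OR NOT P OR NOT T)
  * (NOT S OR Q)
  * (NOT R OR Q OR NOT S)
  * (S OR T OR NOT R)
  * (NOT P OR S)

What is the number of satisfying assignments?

2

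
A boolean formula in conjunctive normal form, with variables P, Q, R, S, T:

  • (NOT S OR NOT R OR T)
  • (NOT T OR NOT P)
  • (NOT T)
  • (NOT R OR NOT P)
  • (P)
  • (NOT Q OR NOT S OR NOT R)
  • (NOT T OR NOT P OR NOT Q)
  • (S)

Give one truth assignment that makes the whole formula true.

P = T  Q = F  R = F  S = T  T = F

Unit propagation: (NOT T) forces T = False.
(P) is a unit clause, so P = True.
The clause (NOT R) is unit: R must be False.
(S) is a unit clause, so S = True.
Q is now unconstrained; take Q = False.
Check each clause:
  1. (NOT S OR NOT R OR T) — NOT R is true.
  2. (NOT P OR NOT T) — NOT T is true.
  3. (NOT T) — NOT T is true.
  4. (NOT P OR NOT R) — NOT R is true.
  5. (P) — P is true.
  6. (NOT Q OR NOT R OR NOT S) — NOT R is true.
  7. (NOT P OR NOT T OR NOT Q) — NOT T is true.
  8. (S) — S is true.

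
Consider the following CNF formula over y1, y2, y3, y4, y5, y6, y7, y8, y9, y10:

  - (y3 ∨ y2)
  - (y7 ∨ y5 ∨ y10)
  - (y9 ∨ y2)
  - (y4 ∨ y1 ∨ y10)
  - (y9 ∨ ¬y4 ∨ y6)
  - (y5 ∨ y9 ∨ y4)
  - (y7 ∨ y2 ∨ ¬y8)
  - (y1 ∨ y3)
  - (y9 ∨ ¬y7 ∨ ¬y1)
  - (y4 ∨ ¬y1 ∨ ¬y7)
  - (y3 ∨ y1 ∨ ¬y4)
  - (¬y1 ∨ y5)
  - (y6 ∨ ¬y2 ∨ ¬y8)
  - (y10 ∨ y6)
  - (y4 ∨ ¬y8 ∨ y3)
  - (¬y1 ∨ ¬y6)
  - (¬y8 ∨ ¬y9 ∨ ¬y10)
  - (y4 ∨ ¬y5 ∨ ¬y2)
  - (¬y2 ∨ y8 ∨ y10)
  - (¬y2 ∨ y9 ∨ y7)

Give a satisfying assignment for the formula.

y3 occurs only positively in the remaining clauses — set y3 = True.
Try y1 = False.
Try y2 = True.
Try y4 = False.
  then y10 is forced to True.
  then y5 is forced to False.
  then y9 is forced to True.
  then y8 is forced to False.
y6, y7 are now unconstrained; take y6 = True, y7 = True.
Every clause has at least one true literal under this assignment.
Check each clause:
  1. (y3 ∨ y2) — y2 is true.
  2. (y10 ∨ y7 ∨ y5) — y10 is true.
  3. (y2 ∨ y9) — y9 is true.
  4. (y10 ∨ y1 ∨ y4) — y10 is true.
  5. (y9 ∨ y6 ∨ ¬y4) — y9 is true.
  6. (y9 ∨ y5 ∨ y4) — y9 is true.
  7. (y7 ∨ ¬y8 ∨ y2) — ¬y8 is true.
  8. (y3 ∨ y1) — y3 is true.
  9. (¬y7 ∨ y9 ∨ ¬y1) — y9 is true.
  10. (¬y7 ∨ ¬y1 ∨ y4) — ¬y1 is true.
  11. (¬y4 ∨ y1 ∨ y3) — y3 is true.
  12. (¬y1 ∨ y5) — ¬y1 is true.
  13. (¬y2 ∨ ¬y8 ∨ y6) — ¬y8 is true.
  14. (y10 ∨ y6) — y10 is true.
  15. (y3 ∨ ¬y8 ∨ y4) — ¬y8 is true.
  16. (¬y1 ∨ ¬y6) — ¬y1 is true.
  17. (¬y8 ∨ ¬y9 ∨ ¬y10) — ¬y8 is true.
  18. (¬y2 ∨ ¬y5 ∨ y4) — ¬y5 is true.
  19. (¬y2 ∨ y8 ∨ y10) — y10 is true.
  20. (¬y2 ∨ y9 ∨ y7) — y9 is true.

y1 = False, y2 = True, y3 = True, y4 = False, y5 = False, y6 = True, y7 = True, y8 = False, y9 = True, y10 = True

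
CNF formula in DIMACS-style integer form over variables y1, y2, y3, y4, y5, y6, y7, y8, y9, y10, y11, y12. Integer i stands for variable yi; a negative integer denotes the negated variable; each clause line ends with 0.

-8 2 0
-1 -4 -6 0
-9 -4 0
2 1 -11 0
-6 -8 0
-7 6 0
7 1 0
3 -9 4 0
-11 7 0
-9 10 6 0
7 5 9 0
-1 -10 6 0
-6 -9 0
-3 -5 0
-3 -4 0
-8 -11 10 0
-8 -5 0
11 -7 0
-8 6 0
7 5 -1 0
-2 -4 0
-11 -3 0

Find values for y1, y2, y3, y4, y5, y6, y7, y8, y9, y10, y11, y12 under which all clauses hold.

y1=T, y2=F, y3=F, y4=F, y5=T, y6=T, y7=F, y8=F, y9=F, y10=F, y11=F, y12=F

Pure literal: y8 appears only negated; assign y8 = False.
Try y1 = True.
For the remaining variables, y2 = False, y3 = False, y4 = False, y5 = True, y6 = True, y7 = False, y9 = False, y10 = False, y11 = False, y12 = False works.
Every clause has at least one true literal under this assignment.
Check each clause:
  1. (~y8 \/ y2) — ~y8 is true.
  2. (~y4 \/ ~y1 \/ ~y6) — ~y4 is true.
  3. (~y4 \/ ~y9) — ~y4 is true.
  4. (y1 \/ y2 \/ ~y11) — y1 is true.
  5. (~y6 \/ ~y8) — ~y8 is true.
  6. (~y7 \/ y6) — ~y7 is true.
  7. (y7 \/ y1) — y1 is true.
  8. (~y9 \/ y4 \/ y3) — ~y9 is true.
  9. (y7 \/ ~y11) — ~y11 is true.
  10. (y10 \/ y6 \/ ~y9) — y6 is true.
  11. (y5 \/ y9 \/ y7) — y5 is true.
  12. (y6 \/ ~y10 \/ ~y1) — ~y10 is true.
  13. (~y9 \/ ~y6) — ~y9 is true.
  14. (~y5 \/ ~y3) — ~y3 is true.
  15. (~y4 \/ ~y3) — ~y4 is true.
  16. (~y11 \/ ~y8 \/ y10) — ~y8 is true.
  17. (~y5 \/ ~y8) — ~y8 is true.
  18. (~y7 \/ y11) — ~y7 is true.
  19. (~y8 \/ y6) — ~y8 is true.
  20. (~y1 \/ y7 \/ y5) — y5 is true.
  21. (~y2 \/ ~y4) — ~y4 is true.
  22. (~y3 \/ ~y11) — ~y3 is true.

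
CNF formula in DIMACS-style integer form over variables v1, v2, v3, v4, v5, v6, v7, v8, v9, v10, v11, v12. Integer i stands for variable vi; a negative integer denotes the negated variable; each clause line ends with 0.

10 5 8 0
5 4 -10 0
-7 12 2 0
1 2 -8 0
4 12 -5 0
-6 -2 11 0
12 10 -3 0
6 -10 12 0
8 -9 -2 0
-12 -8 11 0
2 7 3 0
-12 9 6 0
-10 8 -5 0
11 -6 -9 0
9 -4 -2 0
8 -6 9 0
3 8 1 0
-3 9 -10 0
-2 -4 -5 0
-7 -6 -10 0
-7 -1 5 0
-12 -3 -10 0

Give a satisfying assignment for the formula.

v1 = True, v2 = True, v3 = False, v4 = False, v5 = False, v6 = False, v7 = False, v8 = True, v9 = False, v10 = False, v11 = True, v12 = False

Check each clause:
  1. (v10 OR v5 OR v8) — v8 is true.
  2. (v5 OR NOT v10 OR v4) — NOT v10 is true.
  3. (v2 OR v12 OR NOT v7) — NOT v7 is true.
  4. (NOT v8 OR v1 OR v2) — v1 is true.
  5. (NOT v5 OR v4 OR v12) — NOT v5 is true.
  6. (v11 OR NOT v6 OR NOT v2) — NOT v6 is true.
  7. (NOT v3 OR v10 OR v12) — NOT v3 is true.
  8. (NOT v10 OR v12 OR v6) — NOT v10 is true.
  9. (NOT v9 OR v8 OR NOT v2) — v8 is true.
  10. (NOT v8 OR NOT v12 OR v11) — v11 is true.
  11. (v3 OR v7 OR v2) — v2 is true.
  12. (v6 OR NOT v12 OR v9) — NOT v12 is true.
  13. (NOT v10 OR v8 OR NOT v5) — v8 is true.
  14. (NOT v9 OR v11 OR NOT v6) — NOT v6 is true.
  15. (NOT v4 OR NOT v2 OR v9) — NOT v4 is true.
  16. (v9 OR NOT v6 OR v8) — v8 is true.
  17. (v8 OR v1 OR v3) — v8 is true.
  18. (v9 OR NOT v10 OR NOT v3) — NOT v3 is true.
  19. (NOT v5 OR NOT v4 OR NOT v2) — NOT v5 is true.
  20. (NOT v10 OR NOT v7 OR NOT v6) — NOT v7 is true.
  21. (NOT v1 OR v5 OR NOT v7) — NOT v7 is true.
  22. (NOT v12 OR NOT v3 OR NOT v10) — NOT v12 is true.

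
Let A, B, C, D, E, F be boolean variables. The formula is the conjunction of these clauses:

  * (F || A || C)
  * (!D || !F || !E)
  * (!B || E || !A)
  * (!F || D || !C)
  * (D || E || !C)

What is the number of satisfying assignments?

30

Case analysis on C and D:
  C=1, D=1: 10 of the 16 assignments to (A,B,E,F) work.
  C=1, D=0: remaining (A,B,E,F) ∈ {(0,0,1,0); (0,1,1,0); (1,0,1,0); (1,1,1,0)} — 4.
  C=0, D=1: 6 of the 16 assignments to (A,B,E,F) work.
  C=0, D=0: 10 of the 16 assignments to (A,B,E,F) work.
Total: 10 + 4 + 6 + 10 = 30.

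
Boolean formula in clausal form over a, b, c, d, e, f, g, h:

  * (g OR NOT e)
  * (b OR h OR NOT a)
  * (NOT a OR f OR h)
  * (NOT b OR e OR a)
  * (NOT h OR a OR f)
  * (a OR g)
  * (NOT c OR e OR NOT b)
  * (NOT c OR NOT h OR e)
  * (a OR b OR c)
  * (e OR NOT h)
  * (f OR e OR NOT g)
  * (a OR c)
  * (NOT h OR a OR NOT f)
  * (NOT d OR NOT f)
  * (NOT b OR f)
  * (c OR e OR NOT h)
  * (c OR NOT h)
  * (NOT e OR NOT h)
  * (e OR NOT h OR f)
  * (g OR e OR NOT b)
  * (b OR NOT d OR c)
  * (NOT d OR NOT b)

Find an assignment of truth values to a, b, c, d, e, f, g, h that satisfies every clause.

Pure literal: d appears only negated; assign d = False.
Try a = True.
For the remaining variables, b = True, c = True, e = True, f = True, g = True, h = False works.

a=True, b=True, c=True, d=False, e=True, f=True, g=True, h=False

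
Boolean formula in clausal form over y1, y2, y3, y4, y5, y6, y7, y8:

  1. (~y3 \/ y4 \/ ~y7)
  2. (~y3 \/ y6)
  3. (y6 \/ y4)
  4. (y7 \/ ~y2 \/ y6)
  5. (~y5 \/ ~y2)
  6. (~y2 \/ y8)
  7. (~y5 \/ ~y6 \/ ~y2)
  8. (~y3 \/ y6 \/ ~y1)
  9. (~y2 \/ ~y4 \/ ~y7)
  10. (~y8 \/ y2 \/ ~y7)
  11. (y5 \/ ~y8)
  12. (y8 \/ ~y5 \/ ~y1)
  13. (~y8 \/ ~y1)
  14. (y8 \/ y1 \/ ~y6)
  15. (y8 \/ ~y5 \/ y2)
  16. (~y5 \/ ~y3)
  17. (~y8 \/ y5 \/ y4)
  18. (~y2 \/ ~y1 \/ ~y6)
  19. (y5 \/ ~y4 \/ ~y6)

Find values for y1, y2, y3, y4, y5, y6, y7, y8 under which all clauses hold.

y1=False, y2=False, y3=False, y4=True, y5=False, y6=False, y7=False, y8=False

y3 occurs only negated in the remaining clauses — set y3 = False.
Set y1 = False and propagate.
Try y2 = False.
For the remaining variables, y4 = True, y5 = False, y6 = False, y7 = False, y8 = False works.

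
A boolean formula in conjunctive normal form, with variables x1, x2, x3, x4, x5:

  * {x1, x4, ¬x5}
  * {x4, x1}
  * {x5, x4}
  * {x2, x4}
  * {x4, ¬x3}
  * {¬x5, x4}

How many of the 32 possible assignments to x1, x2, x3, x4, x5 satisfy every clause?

Split on x4, then x5.
  x4=T, x5=T: x1, x2, x3 free → 2^3 = 8.
  x4=T, x5=F: x1, x2, x3 free → 2^3 = 8.
  x4=F, x5=T: a clause becomes empty — 0.
  x4=F, x5=F: a clause becomes empty — 0.
Total: 8 + 8 + 0 + 0 = 16.

16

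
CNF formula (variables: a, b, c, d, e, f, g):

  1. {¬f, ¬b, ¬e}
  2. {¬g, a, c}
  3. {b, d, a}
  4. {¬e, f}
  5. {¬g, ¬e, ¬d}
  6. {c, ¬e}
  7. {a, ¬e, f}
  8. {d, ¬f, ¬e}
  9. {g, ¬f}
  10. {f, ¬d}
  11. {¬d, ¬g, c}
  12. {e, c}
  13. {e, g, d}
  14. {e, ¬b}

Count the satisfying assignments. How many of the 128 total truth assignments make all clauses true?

The models are:
  a=F b=F c=T d=T e=F f=T g=T
  a=T b=F c=T d=F e=F f=F g=T
  a=T b=F c=T d=F e=F f=T g=T
  a=T b=F c=T d=T e=F f=T g=T
That's 4 in total.

4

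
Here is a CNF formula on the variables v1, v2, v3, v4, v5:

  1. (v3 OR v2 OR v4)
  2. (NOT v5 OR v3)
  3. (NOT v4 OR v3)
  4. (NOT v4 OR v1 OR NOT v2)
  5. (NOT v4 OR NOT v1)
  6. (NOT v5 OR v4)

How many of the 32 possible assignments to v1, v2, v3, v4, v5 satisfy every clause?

8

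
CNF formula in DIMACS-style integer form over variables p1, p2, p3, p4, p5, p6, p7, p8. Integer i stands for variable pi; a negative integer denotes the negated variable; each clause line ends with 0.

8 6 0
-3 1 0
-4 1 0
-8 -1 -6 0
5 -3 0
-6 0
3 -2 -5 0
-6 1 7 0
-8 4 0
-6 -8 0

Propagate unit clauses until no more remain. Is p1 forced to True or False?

True

(¬p6) is a unit clause: p6 = False.
(p6 ∨ p8) with p6 = False leaves only p8, so p8 = True.
(p4 ∨ ¬p8) with p8 = True leaves only p4, so p4 = True.
From (p1 ∨ ¬p4) and p4 = True: p1 = True.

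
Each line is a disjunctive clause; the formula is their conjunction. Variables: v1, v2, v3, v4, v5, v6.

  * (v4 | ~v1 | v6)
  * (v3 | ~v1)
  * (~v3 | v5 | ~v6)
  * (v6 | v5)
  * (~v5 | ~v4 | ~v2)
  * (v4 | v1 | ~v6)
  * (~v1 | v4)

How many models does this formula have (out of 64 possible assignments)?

Split on v1, then v4.
  v1=1, v4=1: remaining (v2,v3,v5,v6) ∈ {(0,1,1,0); (0,1,1,1)} — 2.
  v1=1, v4=0: a clause becomes empty — 0.
  v1=0, v4=1: 6 of the 16 assignments to (v2,v3,v5,v6) work.
  v1=0, v4=0: remaining (v2,v3,v5,v6) ∈ {(0,0,1,0); (0,1,1,0); (1,0,1,0); (1,1,1,0)} — 4.
Total: 2 + 0 + 6 + 4 = 12.

12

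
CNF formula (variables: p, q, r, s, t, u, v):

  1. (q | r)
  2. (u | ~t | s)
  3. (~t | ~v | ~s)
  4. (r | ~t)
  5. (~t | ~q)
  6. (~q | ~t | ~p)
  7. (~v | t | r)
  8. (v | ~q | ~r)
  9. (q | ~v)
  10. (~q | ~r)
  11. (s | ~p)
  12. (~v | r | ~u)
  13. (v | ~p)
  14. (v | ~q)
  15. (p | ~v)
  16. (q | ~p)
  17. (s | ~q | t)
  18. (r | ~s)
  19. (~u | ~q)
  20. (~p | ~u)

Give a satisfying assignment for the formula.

Set p = False and propagate.
  then v is forced to False.
  then q is forced to False.
  then r is forced to True.
Try s = True.
t, u are now unconstrained; take t = True, u = False.

p=False  q=False  r=True  s=True  t=True  u=False  v=False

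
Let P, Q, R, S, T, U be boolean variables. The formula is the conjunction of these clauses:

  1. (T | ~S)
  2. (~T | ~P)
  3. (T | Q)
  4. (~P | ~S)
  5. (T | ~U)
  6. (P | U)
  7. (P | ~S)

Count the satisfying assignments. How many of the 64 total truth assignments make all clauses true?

Satisfying assignments:
  P=F Q=F R=F S=F T=T U=T
  P=F Q=F R=T S=F T=T U=T
  P=F Q=T R=F S=F T=T U=T
  P=F Q=T R=T S=F T=T U=T
  P=T Q=T R=F S=F T=F U=F
  P=T Q=T R=T S=F T=F U=F
That's 6 in total.

6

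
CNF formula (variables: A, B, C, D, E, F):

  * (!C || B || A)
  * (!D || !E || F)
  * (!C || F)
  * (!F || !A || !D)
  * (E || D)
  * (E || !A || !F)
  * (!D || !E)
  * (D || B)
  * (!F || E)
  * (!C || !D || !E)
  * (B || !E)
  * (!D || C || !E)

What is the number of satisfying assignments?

Case analysis on E and D:
  E=T, D=T: a clause becomes empty — 0.
  E=T, D=F: A free; 3 ways for (B,C,F) × 2^1 = 6.
  E=F, D=T: remaining (A,B,C,F) ∈ {(F,F,F,F); (F,T,F,F); (T,F,F,F); (T,T,F,F)} — 4.
  E=F, D=F: a clause becomes empty — 0.
Total: 0 + 6 + 4 + 0 = 10.

10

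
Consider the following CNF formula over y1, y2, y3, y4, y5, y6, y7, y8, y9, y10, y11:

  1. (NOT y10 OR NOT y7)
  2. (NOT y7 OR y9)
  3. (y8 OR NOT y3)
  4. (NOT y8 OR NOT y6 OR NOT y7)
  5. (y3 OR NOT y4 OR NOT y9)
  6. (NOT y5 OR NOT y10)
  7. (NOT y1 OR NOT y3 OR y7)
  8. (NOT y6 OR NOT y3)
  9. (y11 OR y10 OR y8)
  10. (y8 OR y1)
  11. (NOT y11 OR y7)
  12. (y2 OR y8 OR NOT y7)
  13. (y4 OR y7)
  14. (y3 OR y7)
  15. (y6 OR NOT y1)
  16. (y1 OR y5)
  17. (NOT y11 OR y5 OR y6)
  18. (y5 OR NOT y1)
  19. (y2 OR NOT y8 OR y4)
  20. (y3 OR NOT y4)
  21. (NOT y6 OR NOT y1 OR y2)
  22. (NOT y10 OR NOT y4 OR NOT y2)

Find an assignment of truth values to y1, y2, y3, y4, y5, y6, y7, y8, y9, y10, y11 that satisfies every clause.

Branch on y1: take y1 = False.
  then y8 is forced to True.
  then y5 is forced to True.
  then y10 is forced to False.
Branch on y2: take y2 = False.
  then y4 is forced to True.
  then y3 is forced to True.
  then y6 is forced to False.
Try y7 = True.
  then y9 is forced to True.
y11 is now unconstrained; take y11 = False.
Every clause has at least one true literal under this assignment.

y1 = False, y2 = False, y3 = True, y4 = True, y5 = True, y6 = False, y7 = True, y8 = True, y9 = True, y10 = False, y11 = False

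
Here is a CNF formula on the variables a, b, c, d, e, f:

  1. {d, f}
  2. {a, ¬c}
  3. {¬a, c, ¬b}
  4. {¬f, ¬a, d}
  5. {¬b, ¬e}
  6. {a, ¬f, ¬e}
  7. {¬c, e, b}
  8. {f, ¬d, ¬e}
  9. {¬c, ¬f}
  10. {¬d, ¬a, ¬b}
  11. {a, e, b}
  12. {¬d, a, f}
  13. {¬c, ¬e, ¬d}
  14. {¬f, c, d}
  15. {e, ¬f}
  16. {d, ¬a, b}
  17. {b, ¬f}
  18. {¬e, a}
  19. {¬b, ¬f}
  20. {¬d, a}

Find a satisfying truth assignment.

Try a = True.
Set b = False and propagate.
  then d is forced to True.
  then f is forced to False.
  then e is forced to False.
  then c is forced to False.
Every clause has at least one true literal under this assignment.
Check each clause:
  1. {d, f} — d is true.
  2. {¬c, a} — a is true.
  3. {¬a, c, ¬b} — ¬b is true.
  4. {d, ¬f, ¬a} — ¬f is true.
  5. {¬b, ¬e} — ¬e is true.
  6. {¬e, ¬f, a} — a is true.
  7. {¬c, b, e} — ¬c is true.
  8. {¬d, ¬e, f} — ¬e is true.
  9. {¬f, ¬c} — ¬f is true.
  10. {¬b, ¬a, ¬d} — ¬b is true.
  11. {e, b, a} — a is true.
  12. {¬d, a, f} — a is true.
  13. {¬e, ¬d, ¬c} — ¬e is true.
  14. {c, d, ¬f} — ¬f is true.
  15. {e, ¬f} — ¬f is true.
  16. {¬a, d, b} — d is true.
  17. {¬f, b} — ¬f is true.
  18. {a, ¬e} — a is true.
  19. {¬b, ¬f} — ¬f is true.
  20. {a, ¬d} — a is true.

a=T  b=F  c=F  d=T  e=F  f=F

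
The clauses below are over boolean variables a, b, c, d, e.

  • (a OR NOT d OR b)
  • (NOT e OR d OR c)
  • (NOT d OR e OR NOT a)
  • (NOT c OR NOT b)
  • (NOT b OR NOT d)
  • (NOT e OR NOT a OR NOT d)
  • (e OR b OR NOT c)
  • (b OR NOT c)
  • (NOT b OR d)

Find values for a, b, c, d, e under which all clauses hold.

Branch on a: take a = True.
The remaining clauses are satisfied by b = False, c = False, d = False, e = False.
Check each clause:
  1. (b OR NOT d OR a) — a is true.
  2. (d OR NOT e OR c) — NOT e is true.
  3. (e OR NOT a OR NOT d) — NOT d is true.
  4. (NOT c OR NOT b) — NOT c is true.
  5. (NOT b OR NOT d) — NOT d is true.
  6. (NOT a OR NOT e OR NOT d) — NOT e is true.
  7. (e OR NOT c OR b) — NOT c is true.
  8. (NOT c OR b) — NOT c is true.
  9. (NOT b OR d) — NOT b is true.

a = True, b = False, c = False, d = False, e = False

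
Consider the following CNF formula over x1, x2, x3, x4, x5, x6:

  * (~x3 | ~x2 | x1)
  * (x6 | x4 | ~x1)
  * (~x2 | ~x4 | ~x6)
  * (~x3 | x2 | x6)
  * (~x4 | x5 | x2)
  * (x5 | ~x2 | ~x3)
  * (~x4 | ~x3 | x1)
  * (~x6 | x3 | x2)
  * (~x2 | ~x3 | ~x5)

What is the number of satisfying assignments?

Case analysis on x2 and x3:
  x2=1, x3=1: a clause becomes empty — 0.
  x2=1, x3=0: x5 free; 5 ways for (x1,x4,x6) × 2^1 = 10.
  x2=0, x3=1: 5 of the 16 assignments to (x1,x4,x5,x6) work.
  x2=0, x3=0: remaining (x1,x4,x5,x6) ∈ {(0,0,0,0); (0,0,1,0); (0,1,1,0); (1,1,1,0)} — 4.
Total: 0 + 10 + 5 + 4 = 19.

19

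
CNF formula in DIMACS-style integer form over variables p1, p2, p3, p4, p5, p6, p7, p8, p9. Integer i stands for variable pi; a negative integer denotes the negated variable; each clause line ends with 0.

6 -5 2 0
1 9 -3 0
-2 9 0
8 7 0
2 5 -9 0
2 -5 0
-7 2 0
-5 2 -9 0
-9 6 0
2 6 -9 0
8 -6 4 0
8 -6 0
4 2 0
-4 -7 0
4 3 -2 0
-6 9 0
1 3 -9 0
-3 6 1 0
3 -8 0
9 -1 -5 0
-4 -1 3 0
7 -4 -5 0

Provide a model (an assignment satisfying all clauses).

Set p1 = True and propagate.
Branch on p2: take p2 = True.
  then p9 is forced to True.
  then p6 is forced to True.
  then p8 is forced to True.
  then p3 is forced to True.
Try p4 = True.
  then p7 is forced to False.
  then p5 is forced to False.

p1 = T, p2 = T, p3 = T, p4 = T, p5 = F, p6 = T, p7 = F, p8 = T, p9 = T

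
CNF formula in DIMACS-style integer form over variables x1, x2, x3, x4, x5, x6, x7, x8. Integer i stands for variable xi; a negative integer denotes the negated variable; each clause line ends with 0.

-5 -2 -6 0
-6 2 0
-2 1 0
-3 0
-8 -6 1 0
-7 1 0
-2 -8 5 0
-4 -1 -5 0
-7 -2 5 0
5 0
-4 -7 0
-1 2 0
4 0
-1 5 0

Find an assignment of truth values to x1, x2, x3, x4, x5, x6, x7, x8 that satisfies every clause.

x1=F, x2=F, x3=F, x4=T, x5=T, x6=F, x7=F, x8=T

(¬x3) is a unit clause, so x3 = False.
(x5) is a unit clause, so x5 = True.
(x4) is a unit clause, so x4 = True.
The clause (¬x1) is unit: x1 must be False.
Unit propagation: (¬x2) forces x2 = False.
Unit propagation: (¬x6) forces x6 = False.
The clause (¬x7) is unit: x7 must be False.
x8 is now unconstrained; take x8 = True.
Every clause has at least one true literal under this assignment.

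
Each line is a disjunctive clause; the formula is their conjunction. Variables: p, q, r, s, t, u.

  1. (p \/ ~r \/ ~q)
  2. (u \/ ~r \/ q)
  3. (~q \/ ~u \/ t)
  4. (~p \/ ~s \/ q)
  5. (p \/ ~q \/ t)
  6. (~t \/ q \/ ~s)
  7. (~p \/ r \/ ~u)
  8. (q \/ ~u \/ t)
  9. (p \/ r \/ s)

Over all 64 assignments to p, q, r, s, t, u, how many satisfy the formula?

17

Case analysis on q and p:
  q=1, p=1: s free; 5 ways for (r,t,u) × 2^1 = 10.
  q=1, p=0: remaining (r,s,t,u) ∈ {(0,1,1,0); (0,1,1,1)} — 2.
  q=0, p=1: remaining (r,s,t,u) ∈ {(0,0,0,0); (0,0,1,0); (1,0,1,1)} — 3.
  q=0, p=0: remaining (r,s,t,u) ∈ {(0,1,0,0); (1,0,1,1)} — 2.
Total: 10 + 2 + 3 + 2 = 17.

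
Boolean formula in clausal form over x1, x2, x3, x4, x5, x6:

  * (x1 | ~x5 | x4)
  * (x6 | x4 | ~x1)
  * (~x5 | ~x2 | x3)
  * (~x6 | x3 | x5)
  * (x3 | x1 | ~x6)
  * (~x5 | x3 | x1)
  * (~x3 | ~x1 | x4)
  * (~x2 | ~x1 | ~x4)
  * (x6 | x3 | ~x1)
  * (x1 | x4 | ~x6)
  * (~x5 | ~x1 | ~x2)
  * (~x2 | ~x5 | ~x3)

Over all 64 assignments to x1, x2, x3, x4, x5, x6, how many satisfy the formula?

18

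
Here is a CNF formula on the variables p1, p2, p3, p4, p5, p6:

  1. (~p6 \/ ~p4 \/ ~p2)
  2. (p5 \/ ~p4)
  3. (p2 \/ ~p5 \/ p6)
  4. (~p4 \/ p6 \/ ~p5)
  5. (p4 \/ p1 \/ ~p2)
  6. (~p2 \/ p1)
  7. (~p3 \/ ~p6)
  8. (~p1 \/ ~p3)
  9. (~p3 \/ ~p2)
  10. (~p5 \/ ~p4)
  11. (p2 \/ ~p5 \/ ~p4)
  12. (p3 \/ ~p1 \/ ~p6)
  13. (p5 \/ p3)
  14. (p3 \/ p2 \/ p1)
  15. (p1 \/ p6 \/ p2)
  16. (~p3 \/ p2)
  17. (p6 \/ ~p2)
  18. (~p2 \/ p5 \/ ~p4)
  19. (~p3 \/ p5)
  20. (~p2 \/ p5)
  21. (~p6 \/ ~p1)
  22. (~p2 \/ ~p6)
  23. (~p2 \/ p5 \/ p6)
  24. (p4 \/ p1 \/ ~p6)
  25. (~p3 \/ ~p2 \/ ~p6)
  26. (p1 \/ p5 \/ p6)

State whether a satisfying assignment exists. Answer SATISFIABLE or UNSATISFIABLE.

p2 = True:
  propagation gives p1=True, p3=False, p6=False; an empty clause results — contradiction.
p2 = False:
  propagation gives p3=False, p5=True, p6=True, p4=False; an empty clause results — contradiction.
Every branch closes, so no satisfying assignment exists.

UNSATISFIABLE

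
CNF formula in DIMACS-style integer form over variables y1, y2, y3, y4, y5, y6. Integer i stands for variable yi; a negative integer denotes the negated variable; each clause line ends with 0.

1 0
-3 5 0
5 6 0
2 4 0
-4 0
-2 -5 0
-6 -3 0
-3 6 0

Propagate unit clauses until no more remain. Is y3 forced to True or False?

False

Unit clause (y1) sets y1 = True.
Unit clause (~y4) sets y4 = False.
In (y4 | y2), y4 is now false; y2 must hold, so y2 = True.
From (~y5 | ~y2) and y2 = True: y5 = False.
(y5 | ~y3): since y5 = False, the clause reduces to (~y3). y3 = False.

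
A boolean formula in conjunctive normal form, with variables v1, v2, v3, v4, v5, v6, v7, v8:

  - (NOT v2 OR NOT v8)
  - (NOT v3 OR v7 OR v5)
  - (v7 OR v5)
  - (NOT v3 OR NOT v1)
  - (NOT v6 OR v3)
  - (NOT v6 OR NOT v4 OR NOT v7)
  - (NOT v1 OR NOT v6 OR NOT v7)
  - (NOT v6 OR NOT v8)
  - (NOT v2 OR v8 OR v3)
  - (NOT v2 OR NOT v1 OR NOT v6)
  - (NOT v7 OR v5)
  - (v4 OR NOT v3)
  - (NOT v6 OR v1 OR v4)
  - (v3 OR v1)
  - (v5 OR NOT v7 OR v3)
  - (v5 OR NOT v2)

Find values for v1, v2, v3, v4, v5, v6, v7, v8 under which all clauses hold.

Pure literal: v2 appears only negated; assign v2 = False.
v5 occurs only positively in the remaining clauses — set v5 = True.
Try v1 = True.
  then v3 is forced to False.
  then v6 is forced to False.
v4, v7, v8 are now unconstrained; take v4 = False, v7 = False, v8 = True.
Check each clause:
  1. (NOT v2 OR NOT v8) — NOT v2 is true.
  2. (v5 OR NOT v3 OR v7) — NOT v3 is true.
  3. (v7 OR v5) — v5 is true.
  4. (NOT v1 OR NOT v3) — NOT v3 is true.
  5. (NOT v6 OR v3) — NOT v6 is true.
  6. (NOT v4 OR NOT v7 OR NOT v6) — NOT v7 is true.
  7. (NOT v7 OR NOT v6 OR NOT v1) — NOT v7 is true.
  8. (NOT v8 OR NOT v6) — NOT v6 is true.
  9. (v8 OR v3 OR NOT v2) — v8 is true.
  10. (NOT v2 OR NOT v1 OR NOT v6) — NOT v6 is true.
  11. (v5 OR NOT v7) — NOT v7 is true.
  12. (v4 OR NOT v3) — NOT v3 is true.
  13. (NOT v6 OR v4 OR v1) — v1 is true.
  14. (v1 OR v3) — v1 is true.
  15. (NOT v7 OR v5 OR v3) — NOT v7 is true.
  16. (v5 OR NOT v2) — v5 is true.

v1 = 1  v2 = 0  v3 = 0  v4 = 0  v5 = 1  v6 = 0  v7 = 0  v8 = 1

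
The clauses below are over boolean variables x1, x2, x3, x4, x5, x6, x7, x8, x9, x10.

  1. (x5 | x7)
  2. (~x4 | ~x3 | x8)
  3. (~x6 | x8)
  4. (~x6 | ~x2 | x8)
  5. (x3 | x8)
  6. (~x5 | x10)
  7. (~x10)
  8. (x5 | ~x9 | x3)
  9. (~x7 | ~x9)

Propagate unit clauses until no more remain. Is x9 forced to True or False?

Unit clause (~x10) sets x10 = False.
From (~x5 | x10) and x10 = False: x5 = False.
From (x5 | x7) and x5 = False: x7 = True.
In (~x7 | ~x9), ~x7 is now false; ~x9 must hold, so x9 = False.

False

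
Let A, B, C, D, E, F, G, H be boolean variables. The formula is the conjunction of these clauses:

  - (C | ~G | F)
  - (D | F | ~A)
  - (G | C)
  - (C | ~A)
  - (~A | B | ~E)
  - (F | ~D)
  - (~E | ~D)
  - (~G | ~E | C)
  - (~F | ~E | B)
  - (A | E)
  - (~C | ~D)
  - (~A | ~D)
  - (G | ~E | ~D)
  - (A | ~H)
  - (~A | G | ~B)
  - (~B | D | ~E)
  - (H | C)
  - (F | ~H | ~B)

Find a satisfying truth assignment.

A=T  B=F  C=T  D=F  E=F  F=T  G=F  H=F

Branch on A: take A = True.
  then C is forced to True.
  then D is forced to False.
  then F is forced to True.
For the remaining variables, B = False, E = False, G = False, H = False works.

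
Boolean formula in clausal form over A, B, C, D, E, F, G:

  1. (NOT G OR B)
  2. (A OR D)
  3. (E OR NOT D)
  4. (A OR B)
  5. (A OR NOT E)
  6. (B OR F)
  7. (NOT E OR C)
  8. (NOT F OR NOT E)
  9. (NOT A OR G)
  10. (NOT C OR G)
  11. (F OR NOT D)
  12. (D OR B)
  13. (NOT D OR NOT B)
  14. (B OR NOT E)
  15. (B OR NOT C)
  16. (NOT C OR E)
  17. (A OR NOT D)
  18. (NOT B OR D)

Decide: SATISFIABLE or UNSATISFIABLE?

B = True:
  propagation gives D=False; an empty clause results — contradiction.
B = False:
  propagation gives G=False, A=True; an empty clause results — contradiction.
Every branch closes, so no satisfying assignment exists.

UNSATISFIABLE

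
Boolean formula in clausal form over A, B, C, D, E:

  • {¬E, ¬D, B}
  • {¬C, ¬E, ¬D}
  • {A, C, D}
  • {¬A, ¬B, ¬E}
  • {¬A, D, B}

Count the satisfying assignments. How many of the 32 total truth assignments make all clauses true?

15

Case analysis on D and A:
  D=1, A=1: remaining (B,C,E) ∈ {(0,0,0); (0,1,0); (1,0,0); (1,1,0)} — 4.
  D=1, A=0: 5 of the 8 assignments to (B,C,E) work.
  D=0, A=1: remaining (B,C,E) ∈ {(1,0,0); (1,1,0)} — 2.
  D=0, A=0: remaining (B,C,E) ∈ {(0,1,0); (0,1,1); (1,1,0); (1,1,1)} — 4.
Total: 4 + 5 + 2 + 4 = 15.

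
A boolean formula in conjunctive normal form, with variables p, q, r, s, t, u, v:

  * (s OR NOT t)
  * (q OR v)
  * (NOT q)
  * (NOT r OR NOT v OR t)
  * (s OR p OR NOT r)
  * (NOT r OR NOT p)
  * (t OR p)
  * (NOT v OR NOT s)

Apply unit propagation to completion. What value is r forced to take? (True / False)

(NOT q) stands alone — q = False.
From (v OR q) and q = False: v = True.
In (NOT v OR NOT s), NOT v is now false; NOT s must hold, so s = False.
From (s OR NOT t) and s = False: t = False.
(NOT r OR t OR NOT v) with v = True, t = False leaves only NOT r, so r = False.

False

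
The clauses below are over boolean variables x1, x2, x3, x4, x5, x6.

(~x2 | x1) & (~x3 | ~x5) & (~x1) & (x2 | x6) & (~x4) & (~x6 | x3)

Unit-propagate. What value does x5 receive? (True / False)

(~x1) is a unit clause: x1 = False.
(x1 | ~x2): since x1 = False, the clause reduces to (~x2). x2 = False.
From (x6 | x2) and x2 = False: x6 = True.
(~x4) is a unit clause: x4 = False.
In (~x6 | x3), ~x6 is now false; x3 must hold, so x3 = True.
(~x5 | ~x3): since x3 = True, the clause reduces to (~x5). x5 = False.

False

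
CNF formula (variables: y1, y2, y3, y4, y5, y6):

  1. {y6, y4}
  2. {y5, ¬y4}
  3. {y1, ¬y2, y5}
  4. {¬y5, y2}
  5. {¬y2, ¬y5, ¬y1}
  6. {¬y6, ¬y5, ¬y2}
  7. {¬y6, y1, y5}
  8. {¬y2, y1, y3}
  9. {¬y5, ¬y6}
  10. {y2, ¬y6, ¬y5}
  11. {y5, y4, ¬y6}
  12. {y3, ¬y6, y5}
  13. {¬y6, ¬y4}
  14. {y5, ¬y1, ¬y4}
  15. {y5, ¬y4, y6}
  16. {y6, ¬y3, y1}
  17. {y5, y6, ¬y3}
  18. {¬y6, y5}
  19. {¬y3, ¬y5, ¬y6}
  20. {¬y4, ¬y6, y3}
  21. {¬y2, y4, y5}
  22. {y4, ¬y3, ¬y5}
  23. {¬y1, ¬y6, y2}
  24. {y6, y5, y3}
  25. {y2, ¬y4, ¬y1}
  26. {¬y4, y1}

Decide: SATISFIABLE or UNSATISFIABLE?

UNSATISFIABLE

y5 = True:
  propagation gives y2=True, y1=False, y6=False, y4=True; an empty clause results — contradiction.
y5 = False:
  propagation gives y4=False, y6=True; an empty clause results — contradiction.
Every branch closes, so no satisfying assignment exists.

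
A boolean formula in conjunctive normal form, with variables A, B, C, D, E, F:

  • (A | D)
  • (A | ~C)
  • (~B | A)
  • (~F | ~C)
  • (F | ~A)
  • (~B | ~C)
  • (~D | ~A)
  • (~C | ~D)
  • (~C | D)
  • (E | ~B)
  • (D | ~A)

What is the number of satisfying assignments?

Satisfying assignments:
  A=F B=F C=F D=T E=F F=F
  A=F B=F C=F D=T E=F F=T
  A=F B=F C=F D=T E=T F=F
  A=F B=F C=F D=T E=T F=T
Count: 4.

4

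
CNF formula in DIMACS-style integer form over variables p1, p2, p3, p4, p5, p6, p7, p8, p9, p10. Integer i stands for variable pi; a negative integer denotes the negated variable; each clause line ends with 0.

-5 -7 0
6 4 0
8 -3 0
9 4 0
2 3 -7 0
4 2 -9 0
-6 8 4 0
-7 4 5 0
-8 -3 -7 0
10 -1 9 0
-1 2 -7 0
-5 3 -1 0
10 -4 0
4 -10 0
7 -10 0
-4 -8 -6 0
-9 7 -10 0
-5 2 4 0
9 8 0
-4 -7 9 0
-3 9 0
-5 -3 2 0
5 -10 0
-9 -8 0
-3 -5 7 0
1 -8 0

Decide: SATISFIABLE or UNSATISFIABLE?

p4 = True:
  propagation gives p10=True, p7=True, p5=False; an empty clause results — contradiction.
p4 = False:
  propagation gives p6=True, p9=True, p2=True, p8=True; an empty clause results — contradiction.
Every branch closes, so no satisfying assignment exists.

UNSATISFIABLE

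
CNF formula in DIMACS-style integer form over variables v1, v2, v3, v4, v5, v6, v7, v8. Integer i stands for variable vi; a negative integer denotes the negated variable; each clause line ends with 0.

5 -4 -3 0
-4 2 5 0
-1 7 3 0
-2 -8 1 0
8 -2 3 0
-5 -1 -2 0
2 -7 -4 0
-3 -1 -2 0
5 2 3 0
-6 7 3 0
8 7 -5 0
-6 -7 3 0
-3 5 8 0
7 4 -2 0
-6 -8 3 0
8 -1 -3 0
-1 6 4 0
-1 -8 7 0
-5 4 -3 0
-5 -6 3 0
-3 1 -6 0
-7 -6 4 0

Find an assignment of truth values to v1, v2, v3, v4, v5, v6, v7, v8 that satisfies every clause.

v1=T, v2=T, v3=F, v4=T, v5=F, v6=F, v7=T, v8=T

Check each clause:
  1. (¬v3 ∨ v5 ∨ ¬v4) — ¬v3 is true.
  2. (v2 ∨ v5 ∨ ¬v4) — v2 is true.
  3. (v3 ∨ ¬v1 ∨ v7) — v7 is true.
  4. (¬v2 ∨ v1 ∨ ¬v8) — v1 is true.
  5. (v8 ∨ ¬v2 ∨ v3) — v8 is true.
  6. (¬v5 ∨ ¬v2 ∨ ¬v1) — ¬v5 is true.
  7. (v2 ∨ ¬v7 ∨ ¬v4) — v2 is true.
  8. (¬v2 ∨ ¬v3 ∨ ¬v1) — ¬v3 is true.
  9. (v5 ∨ v2 ∨ v3) — v2 is true.
  10. (v3 ∨ v7 ∨ ¬v6) — ¬v6 is true.
  11. (¬v5 ∨ v7 ∨ v8) — v8 is true.
  12. (¬v7 ∨ v3 ∨ ¬v6) — ¬v6 is true.
  13. (v5 ∨ v8 ∨ ¬v3) — v8 is true.
  14. (¬v2 ∨ v7 ∨ v4) — v4 is true.
  15. (¬v8 ∨ v3 ∨ ¬v6) — ¬v6 is true.
  16. (¬v3 ∨ v8 ∨ ¬v1) — v8 is true.
  17. (v6 ∨ ¬v1 ∨ v4) — v4 is true.
  18. (¬v1 ∨ ¬v8 ∨ v7) — v7 is true.
  19. (v4 ∨ ¬v5 ∨ ¬v3) — ¬v5 is true.
  20. (v3 ∨ ¬v6 ∨ ¬v5) — ¬v6 is true.
  21. (v1 ∨ ¬v3 ∨ ¬v6) — v1 is true.
  22. (¬v6 ∨ v4 ∨ ¬v7) — ¬v6 is true.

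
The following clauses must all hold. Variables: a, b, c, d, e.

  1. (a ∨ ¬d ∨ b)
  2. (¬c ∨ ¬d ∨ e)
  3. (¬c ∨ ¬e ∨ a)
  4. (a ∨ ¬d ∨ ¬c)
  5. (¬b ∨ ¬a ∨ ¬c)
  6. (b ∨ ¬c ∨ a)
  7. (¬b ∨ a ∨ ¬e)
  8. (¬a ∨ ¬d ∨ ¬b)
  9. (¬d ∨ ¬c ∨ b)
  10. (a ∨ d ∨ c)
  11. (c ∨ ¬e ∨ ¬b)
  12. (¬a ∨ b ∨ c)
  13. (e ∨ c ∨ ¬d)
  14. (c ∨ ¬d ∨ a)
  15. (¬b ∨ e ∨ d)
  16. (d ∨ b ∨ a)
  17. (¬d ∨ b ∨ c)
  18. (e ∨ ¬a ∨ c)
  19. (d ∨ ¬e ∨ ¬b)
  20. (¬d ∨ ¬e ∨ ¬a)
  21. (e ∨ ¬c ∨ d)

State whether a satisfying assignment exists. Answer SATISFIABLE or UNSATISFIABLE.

Set a = True and propagate.
Set b = False and propagate.
  then c is forced to True.
  then d is forced to False.
  then e is forced to True.
Every clause has at least one true literal under this assignment.
So a = T, b = F, c = T, d = F, e = T is a satisfying assignment.

SATISFIABLE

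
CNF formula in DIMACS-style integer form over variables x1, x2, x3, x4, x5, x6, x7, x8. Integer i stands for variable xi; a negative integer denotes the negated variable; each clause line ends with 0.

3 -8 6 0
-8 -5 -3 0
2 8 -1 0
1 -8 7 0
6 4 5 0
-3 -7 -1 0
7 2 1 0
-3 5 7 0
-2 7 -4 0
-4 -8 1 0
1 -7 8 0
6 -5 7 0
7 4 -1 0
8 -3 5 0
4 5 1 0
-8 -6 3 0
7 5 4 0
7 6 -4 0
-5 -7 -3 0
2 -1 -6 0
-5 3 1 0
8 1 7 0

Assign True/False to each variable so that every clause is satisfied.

x1=T  x2=T  x3=F  x4=T  x5=T  x6=F  x7=T  x8=F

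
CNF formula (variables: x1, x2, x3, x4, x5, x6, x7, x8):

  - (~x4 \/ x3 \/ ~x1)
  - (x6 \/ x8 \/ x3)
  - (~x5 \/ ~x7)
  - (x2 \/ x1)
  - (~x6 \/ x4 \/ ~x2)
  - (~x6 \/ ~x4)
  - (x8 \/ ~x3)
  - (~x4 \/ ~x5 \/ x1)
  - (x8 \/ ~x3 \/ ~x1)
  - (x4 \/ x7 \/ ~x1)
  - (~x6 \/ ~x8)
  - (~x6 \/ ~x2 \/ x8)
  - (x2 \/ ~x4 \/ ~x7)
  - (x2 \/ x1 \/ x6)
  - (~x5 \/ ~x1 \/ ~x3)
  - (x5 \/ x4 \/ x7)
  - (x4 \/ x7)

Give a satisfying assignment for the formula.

Set x1 = False and propagate.
  then x2 is forced to True.
Branch on x3: take x3 = True.
  then x8 is forced to True.
  then x6 is forced to False.
For the remaining variables, x4 = True, x5 = False, x7 = False works.

x1 = False, x2 = True, x3 = True, x4 = True, x5 = False, x6 = False, x7 = False, x8 = True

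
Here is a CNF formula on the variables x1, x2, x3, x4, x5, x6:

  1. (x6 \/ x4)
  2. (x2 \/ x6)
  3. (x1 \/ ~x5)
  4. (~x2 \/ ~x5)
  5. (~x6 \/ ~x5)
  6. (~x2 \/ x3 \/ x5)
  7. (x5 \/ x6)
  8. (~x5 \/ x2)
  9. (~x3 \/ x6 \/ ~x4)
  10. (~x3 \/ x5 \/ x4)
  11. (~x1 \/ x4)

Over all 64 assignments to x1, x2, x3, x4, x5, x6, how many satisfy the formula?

7

Split on x5, then x6.
  x5=1, x6=1: a clause becomes empty — 0.
  x5=1, x6=0: a clause becomes empty — 0.
  x5=0, x6=1: 7 of the 16 assignments to (x1,x2,x3,x4) work.
  x5=0, x6=0: a clause becomes empty — 0.
Total: 0 + 0 + 7 + 0 = 7.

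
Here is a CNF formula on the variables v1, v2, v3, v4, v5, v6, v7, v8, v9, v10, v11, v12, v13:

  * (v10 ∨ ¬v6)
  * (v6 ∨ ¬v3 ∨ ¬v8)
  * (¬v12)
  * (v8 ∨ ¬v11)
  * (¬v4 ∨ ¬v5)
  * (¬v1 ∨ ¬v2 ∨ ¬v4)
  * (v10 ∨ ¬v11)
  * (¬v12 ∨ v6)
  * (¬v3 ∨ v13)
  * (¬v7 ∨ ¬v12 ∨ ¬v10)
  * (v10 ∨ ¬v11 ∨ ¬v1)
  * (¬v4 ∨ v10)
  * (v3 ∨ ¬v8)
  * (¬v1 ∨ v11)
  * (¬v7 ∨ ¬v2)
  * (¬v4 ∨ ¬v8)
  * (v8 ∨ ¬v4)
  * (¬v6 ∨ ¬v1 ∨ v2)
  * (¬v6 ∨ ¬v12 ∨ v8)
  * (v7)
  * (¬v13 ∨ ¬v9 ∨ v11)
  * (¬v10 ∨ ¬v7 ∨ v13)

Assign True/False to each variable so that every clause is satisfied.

v1=F, v2=F, v3=T, v4=F, v5=T, v6=F, v7=T, v8=F, v9=F, v10=F, v11=F, v12=F, v13=T

Check each clause:
  1. (¬v6 ∨ v10) — ¬v6 is true.
  2. (v6 ∨ ¬v8 ∨ ¬v3) — ¬v8 is true.
  3. (¬v12) — ¬v12 is true.
  4. (v8 ∨ ¬v11) — ¬v11 is true.
  5. (¬v5 ∨ ¬v4) — ¬v4 is true.
  6. (¬v4 ∨ ¬v2 ∨ ¬v1) — ¬v4 is true.
  7. (¬v11 ∨ v10) — ¬v11 is true.
  8. (¬v12 ∨ v6) — ¬v12 is true.
  9. (¬v3 ∨ v13) — v13 is true.
  10. (¬v10 ∨ ¬v7 ∨ ¬v12) — ¬v12 is true.
  11. (v10 ∨ ¬v11 ∨ ¬v1) — ¬v11 is true.
  12. (v10 ∨ ¬v4) — ¬v4 is true.
  13. (v3 ∨ ¬v8) — ¬v8 is true.
  14. (¬v1 ∨ v11) — ¬v1 is true.
  15. (¬v2 ∨ ¬v7) — ¬v2 is true.
  16. (¬v8 ∨ ¬v4) — ¬v8 is true.
  17. (v8 ∨ ¬v4) — ¬v4 is true.
  18. (¬v1 ∨ ¬v6 ∨ v2) — ¬v6 is true.
  19. (¬v6 ∨ ¬v12 ∨ v8) — ¬v6 is true.
  20. (v7) — v7 is true.
  21. (¬v9 ∨ v11 ∨ ¬v13) — ¬v9 is true.
  22. (v13 ∨ ¬v10 ∨ ¬v7) — v13 is true.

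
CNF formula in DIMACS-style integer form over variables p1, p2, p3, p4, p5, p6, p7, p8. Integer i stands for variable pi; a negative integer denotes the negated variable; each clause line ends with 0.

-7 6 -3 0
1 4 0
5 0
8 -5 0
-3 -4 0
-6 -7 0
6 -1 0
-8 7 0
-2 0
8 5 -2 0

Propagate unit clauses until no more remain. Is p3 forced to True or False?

Unit clause (p5) sets p5 = True.
In (p8 || !p5), !p5 is now false; p8 must hold, so p8 = True.
In (!p8 || p7), !p8 is now false; p7 must hold, so p7 = True.
In (!p7 || !p6), !p7 is now false; !p6 must hold, so p6 = False.
In (!p7 || p6 || !p3), !p7, p6 are now false; !p3 must hold, so p3 = False.

False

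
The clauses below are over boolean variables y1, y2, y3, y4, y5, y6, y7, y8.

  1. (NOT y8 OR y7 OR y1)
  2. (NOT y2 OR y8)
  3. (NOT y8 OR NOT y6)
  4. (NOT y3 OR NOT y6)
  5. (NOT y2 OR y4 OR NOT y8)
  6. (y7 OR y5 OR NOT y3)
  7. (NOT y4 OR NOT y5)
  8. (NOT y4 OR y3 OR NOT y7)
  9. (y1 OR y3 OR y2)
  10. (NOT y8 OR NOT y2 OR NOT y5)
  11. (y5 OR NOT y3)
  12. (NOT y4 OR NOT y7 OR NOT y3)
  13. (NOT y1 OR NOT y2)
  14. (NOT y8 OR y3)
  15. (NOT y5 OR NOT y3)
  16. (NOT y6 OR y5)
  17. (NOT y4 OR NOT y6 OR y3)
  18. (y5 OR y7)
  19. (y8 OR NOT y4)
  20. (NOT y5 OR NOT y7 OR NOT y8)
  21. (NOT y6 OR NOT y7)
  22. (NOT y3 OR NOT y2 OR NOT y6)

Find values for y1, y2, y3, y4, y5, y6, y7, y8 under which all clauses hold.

Pure literal: y6 appears only negated; assign y6 = False.
Branch on y1: take y1 = True.
  then y2 is forced to False.
Try y3 = False.
  then y8 is forced to False.
  then y4 is forced to False.
Set y5 = True and propagate.
y7 is now unconstrained; take y7 = True.
Every clause has at least one true literal under this assignment.

y1=True, y2=False, y3=False, y4=False, y5=True, y6=False, y7=True, y8=False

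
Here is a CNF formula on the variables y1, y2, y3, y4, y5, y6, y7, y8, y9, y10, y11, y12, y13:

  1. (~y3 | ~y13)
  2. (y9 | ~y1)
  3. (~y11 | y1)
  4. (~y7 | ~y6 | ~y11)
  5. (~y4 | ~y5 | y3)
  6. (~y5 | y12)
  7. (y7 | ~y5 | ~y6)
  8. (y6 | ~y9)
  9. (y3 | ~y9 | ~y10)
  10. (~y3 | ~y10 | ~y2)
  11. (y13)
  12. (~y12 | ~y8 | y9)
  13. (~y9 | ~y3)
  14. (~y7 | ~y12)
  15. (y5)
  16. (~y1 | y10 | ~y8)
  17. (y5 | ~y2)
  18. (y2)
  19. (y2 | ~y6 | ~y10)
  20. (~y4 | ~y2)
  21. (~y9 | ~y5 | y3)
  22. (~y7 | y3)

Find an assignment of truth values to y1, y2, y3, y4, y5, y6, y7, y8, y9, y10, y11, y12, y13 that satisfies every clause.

Unit propagation: (y13) forces y13 = True.
Unit propagation: (~y3) forces y3 = False.
The clause (y5) is unit: y5 must be True.
Unit propagation: (~y4) forces y4 = False.
The clause (y12) is unit: y12 must be True.
Unit propagation: (~y7) forces y7 = False.
Unit propagation: (~y6) forces y6 = False.
(~y9) is a unit clause, so y9 = False.
The clause (~y1) is unit: y1 must be False.
(~y11) is a unit clause, so y11 = False.
(~y8) is a unit clause, so y8 = False.
Unit propagation: (y2) forces y2 = True.
y10 is now unconstrained; take y10 = True.
Every clause has at least one true literal under this assignment.

y1 = F, y2 = T, y3 = F, y4 = F, y5 = T, y6 = F, y7 = F, y8 = F, y9 = F, y10 = T, y11 = F, y12 = T, y13 = T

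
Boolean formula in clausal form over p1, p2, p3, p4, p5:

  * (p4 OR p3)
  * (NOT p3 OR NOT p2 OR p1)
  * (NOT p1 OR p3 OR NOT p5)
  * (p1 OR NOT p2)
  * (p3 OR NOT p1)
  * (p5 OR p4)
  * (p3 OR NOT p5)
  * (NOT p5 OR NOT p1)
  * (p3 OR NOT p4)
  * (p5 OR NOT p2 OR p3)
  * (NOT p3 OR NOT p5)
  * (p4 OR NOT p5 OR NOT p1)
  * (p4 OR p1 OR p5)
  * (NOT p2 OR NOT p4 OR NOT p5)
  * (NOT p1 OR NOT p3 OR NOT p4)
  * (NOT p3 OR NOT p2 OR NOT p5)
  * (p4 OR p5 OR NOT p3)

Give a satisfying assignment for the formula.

p1 = 0, p2 = 0, p3 = 1, p4 = 1, p5 = 0

Check each clause:
  1. (p3 OR p4) — p3 is true.
  2. (NOT p3 OR p1 OR NOT p2) — NOT p2 is true.
  3. (p3 OR NOT p5 OR NOT p1) — p3 is true.
  4. (NOT p2 OR p1) — NOT p2 is true.
  5. (p3 OR NOT p1) — p3 is true.
  6. (p5 OR p4) — p4 is true.
  7. (NOT p5 OR p3) — p3 is true.
  8. (NOT p5 OR NOT p1) — NOT p5 is true.
  9. (NOT p4 OR p3) — p3 is true.
  10. (p5 OR NOT p2 OR p3) — p3 is true.
  11. (NOT p5 OR NOT p3) — NOT p5 is true.
  12. (NOT p5 OR p4 OR NOT p1) — NOT p5 is true.
  13. (p4 OR p5 OR p1) — p4 is true.
  14. (NOT p2 OR NOT p4 OR NOT p5) — NOT p5 is true.
  15. (NOT p1 OR NOT p3 OR NOT p4) — NOT p1 is true.
  16. (NOT p5 OR NOT p3 OR NOT p2) — NOT p5 is true.
  17. (p5 OR NOT p3 OR p4) — p4 is true.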